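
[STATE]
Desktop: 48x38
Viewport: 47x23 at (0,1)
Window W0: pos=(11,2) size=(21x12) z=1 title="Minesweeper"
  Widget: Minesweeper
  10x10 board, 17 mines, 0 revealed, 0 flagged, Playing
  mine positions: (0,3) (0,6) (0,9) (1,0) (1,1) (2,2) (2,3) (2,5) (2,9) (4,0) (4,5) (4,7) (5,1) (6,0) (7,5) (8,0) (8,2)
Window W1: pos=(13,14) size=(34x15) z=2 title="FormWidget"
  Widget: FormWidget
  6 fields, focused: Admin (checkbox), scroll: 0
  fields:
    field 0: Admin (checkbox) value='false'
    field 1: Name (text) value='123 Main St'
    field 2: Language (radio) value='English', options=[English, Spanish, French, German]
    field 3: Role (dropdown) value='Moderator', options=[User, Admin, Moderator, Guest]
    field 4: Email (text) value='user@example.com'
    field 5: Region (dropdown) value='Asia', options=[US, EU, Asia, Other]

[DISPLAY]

                                               
           ┏━━━━━━━━━━━━━━━━━━━┓               
           ┃ Minesweeper       ┃               
           ┠───────────────────┨               
           ┃■■■■■■■■■■         ┃               
           ┃■■■■■■■■■■         ┃               
           ┃■■■■■■■■■■         ┃               
           ┃■■■■■■■■■■         ┃               
           ┃■■■■■■■■■■         ┃               
           ┃■■■■■■■■■■         ┃               
           ┃■■■■■■■■■■         ┃               
           ┃■■■■■■■■■■         ┃               
           ┗━━━━━━━━━━━━━━━━━━━┛               
             ┏━━━━━━━━━━━━━━━━━━━━━━━━━━━━━━━━┓
             ┃ FormWidget                     ┃
             ┠────────────────────────────────┨
             ┃> Admin:      [ ]               ┃
             ┃  Name:       [123 Main St     ]┃
             ┃  Language:   (●) English  ( ) S┃
             ┃  Role:       [Moderator      ▼]┃
             ┃  Email:      [user@example.com]┃
             ┃  Region:     [Asia           ▼]┃
             ┃                                ┃


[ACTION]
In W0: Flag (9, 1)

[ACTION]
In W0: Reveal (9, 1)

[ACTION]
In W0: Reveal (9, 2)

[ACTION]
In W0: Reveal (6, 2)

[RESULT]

                                               
           ┏━━━━━━━━━━━━━━━━━━━┓               
           ┃ Minesweeper       ┃               
           ┠───────────────────┨               
           ┃■■■■■■■■■■         ┃               
           ┃■■■■■■■■■■         ┃               
           ┃■■■■■■■■■■         ┃               
           ┃■■■■■■■■■■         ┃               
           ┃■■■■■■■■■■         ┃               
           ┃■■■■■■■■■■         ┃               
           ┃■■1■■■■■■■         ┃               
           ┃■■■■■■■■■■         ┃               
           ┗━━━━━━━━━━━━━━━━━━━┛               
             ┏━━━━━━━━━━━━━━━━━━━━━━━━━━━━━━━━┓
             ┃ FormWidget                     ┃
             ┠────────────────────────────────┨
             ┃> Admin:      [ ]               ┃
             ┃  Name:       [123 Main St     ]┃
             ┃  Language:   (●) English  ( ) S┃
             ┃  Role:       [Moderator      ▼]┃
             ┃  Email:      [user@example.com]┃
             ┃  Region:     [Asia           ▼]┃
             ┃                                ┃


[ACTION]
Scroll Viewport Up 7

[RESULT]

                                               
                                               
           ┏━━━━━━━━━━━━━━━━━━━┓               
           ┃ Minesweeper       ┃               
           ┠───────────────────┨               
           ┃■■■■■■■■■■         ┃               
           ┃■■■■■■■■■■         ┃               
           ┃■■■■■■■■■■         ┃               
           ┃■■■■■■■■■■         ┃               
           ┃■■■■■■■■■■         ┃               
           ┃■■■■■■■■■■         ┃               
           ┃■■1■■■■■■■         ┃               
           ┃■■■■■■■■■■         ┃               
           ┗━━━━━━━━━━━━━━━━━━━┛               
             ┏━━━━━━━━━━━━━━━━━━━━━━━━━━━━━━━━┓
             ┃ FormWidget                     ┃
             ┠────────────────────────────────┨
             ┃> Admin:      [ ]               ┃
             ┃  Name:       [123 Main St     ]┃
             ┃  Language:   (●) English  ( ) S┃
             ┃  Role:       [Moderator      ▼]┃
             ┃  Email:      [user@example.com]┃
             ┃  Region:     [Asia           ▼]┃


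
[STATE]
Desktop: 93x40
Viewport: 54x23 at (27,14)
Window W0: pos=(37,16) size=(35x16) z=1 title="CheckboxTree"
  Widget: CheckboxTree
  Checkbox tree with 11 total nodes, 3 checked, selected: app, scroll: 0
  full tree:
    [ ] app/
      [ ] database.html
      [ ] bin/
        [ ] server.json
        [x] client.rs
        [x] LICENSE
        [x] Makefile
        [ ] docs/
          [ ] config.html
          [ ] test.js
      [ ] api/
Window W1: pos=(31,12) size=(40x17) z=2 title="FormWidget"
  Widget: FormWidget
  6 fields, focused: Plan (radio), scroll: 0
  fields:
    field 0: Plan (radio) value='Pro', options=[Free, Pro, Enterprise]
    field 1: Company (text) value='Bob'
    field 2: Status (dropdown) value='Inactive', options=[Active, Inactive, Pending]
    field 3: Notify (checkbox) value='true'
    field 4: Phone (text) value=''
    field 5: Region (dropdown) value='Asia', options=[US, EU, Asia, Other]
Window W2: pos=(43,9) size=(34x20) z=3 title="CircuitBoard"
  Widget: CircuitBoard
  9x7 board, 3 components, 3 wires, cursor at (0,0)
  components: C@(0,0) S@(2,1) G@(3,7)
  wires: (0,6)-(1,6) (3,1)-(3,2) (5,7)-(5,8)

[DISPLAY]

    ┠───────────┃                            │   ┃    
    ┃> Plan:    ┃1                           ·   ┃    
    ┃  Company: ┃                                ┃    
    ┃  Status:  ┃2       S                       ┃    
    ┃  Notify:  ┃                                ┃    
    ┃  Phone:   ┃3       · ─ ·                   ┃    
    ┃  Region:  ┃                                ┃    
    ┃           ┃4                               ┃    
    ┃           ┃                                ┃    
    ┃           ┃5                               ┃    
    ┃           ┃                                ┃    
    ┃           ┃6                               ┃    
    ┃           ┃Cursor: (0,0)                   ┃    
    ┃           ┃                                ┃    
    ┗━━━━━━━━━━━┗━━━━━━━━━━━━━━━━━━━━━━━━━━━━━━━━┛    
          ┃   [ ] api/                      ┃         
          ┃                                 ┃         
          ┗━━━━━━━━━━━━━━━━━━━━━━━━━━━━━━━━━┛         
                                                      
                                                      
                                                      
                                                      
                                                      


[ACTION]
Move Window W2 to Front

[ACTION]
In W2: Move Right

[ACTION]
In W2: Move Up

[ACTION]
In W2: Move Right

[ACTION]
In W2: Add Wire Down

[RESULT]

    ┠───────────┃            │               │   ┃    
    ┃> Plan:    ┃1           ·               ·   ┃    
    ┃  Company: ┃                                ┃    
    ┃  Status:  ┃2       S                       ┃    
    ┃  Notify:  ┃                                ┃    
    ┃  Phone:   ┃3       · ─ ·                   ┃    
    ┃  Region:  ┃                                ┃    
    ┃           ┃4                               ┃    
    ┃           ┃                                ┃    
    ┃           ┃5                               ┃    
    ┃           ┃                                ┃    
    ┃           ┃6                               ┃    
    ┃           ┃Cursor: (0,2)                   ┃    
    ┃           ┃                                ┃    
    ┗━━━━━━━━━━━┗━━━━━━━━━━━━━━━━━━━━━━━━━━━━━━━━┛    
          ┃   [ ] api/                      ┃         
          ┃                                 ┃         
          ┗━━━━━━━━━━━━━━━━━━━━━━━━━━━━━━━━━┛         
                                                      
                                                      
                                                      
                                                      
                                                      


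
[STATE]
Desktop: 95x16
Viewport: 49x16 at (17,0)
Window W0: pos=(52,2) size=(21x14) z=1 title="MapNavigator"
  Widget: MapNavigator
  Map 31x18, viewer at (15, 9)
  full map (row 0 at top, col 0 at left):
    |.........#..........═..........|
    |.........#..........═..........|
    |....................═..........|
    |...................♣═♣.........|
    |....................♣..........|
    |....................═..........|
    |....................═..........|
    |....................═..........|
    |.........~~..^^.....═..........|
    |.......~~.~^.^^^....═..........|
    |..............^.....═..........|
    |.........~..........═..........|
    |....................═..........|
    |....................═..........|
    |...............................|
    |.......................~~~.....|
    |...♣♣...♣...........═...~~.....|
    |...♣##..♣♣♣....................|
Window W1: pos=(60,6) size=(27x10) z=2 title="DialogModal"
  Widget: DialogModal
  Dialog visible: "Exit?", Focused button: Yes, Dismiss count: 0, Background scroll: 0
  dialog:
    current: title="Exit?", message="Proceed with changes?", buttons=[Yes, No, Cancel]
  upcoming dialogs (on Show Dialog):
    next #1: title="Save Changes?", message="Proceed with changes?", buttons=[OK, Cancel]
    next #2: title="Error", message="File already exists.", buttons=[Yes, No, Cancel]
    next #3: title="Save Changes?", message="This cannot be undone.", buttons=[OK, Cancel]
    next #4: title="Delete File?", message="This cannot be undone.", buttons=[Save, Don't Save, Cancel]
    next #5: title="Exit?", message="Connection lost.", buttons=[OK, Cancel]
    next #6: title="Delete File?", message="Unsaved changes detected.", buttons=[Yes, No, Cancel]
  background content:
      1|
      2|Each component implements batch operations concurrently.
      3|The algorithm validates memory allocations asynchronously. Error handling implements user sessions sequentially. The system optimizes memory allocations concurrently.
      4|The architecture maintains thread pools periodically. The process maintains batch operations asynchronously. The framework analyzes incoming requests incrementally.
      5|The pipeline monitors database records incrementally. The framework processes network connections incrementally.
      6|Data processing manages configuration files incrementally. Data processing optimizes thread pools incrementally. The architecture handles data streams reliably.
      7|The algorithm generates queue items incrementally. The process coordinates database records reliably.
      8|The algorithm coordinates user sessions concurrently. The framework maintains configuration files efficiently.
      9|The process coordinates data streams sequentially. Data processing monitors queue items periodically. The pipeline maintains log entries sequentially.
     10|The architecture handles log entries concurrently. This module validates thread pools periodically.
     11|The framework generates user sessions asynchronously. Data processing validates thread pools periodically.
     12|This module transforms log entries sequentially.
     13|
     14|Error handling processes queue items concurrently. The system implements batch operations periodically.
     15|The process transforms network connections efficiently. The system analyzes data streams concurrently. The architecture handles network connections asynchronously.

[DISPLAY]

                                                 
                                                 
                                   ┏━━━━━━━━━━━━━
                                   ┃ MapNavigator
                                   ┠─────────────
                                   ┃.............
                                   ┃.......┏━━━━━
                                   ┃.......┃ Dial
                                   ┃.......┠─────
                                   ┃...~~..┃  ┌──
                                   ┃.~~.~^.┃Ea│  
                                   ┃.......┃Th│Pr
                                   ┃...~...┃Th│[Y
                                   ┃.......┃Th└──
                                   ┃.......┃Data 
                                   ┗━━━━━━━┗━━━━━


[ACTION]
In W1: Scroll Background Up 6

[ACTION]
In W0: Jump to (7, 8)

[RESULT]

                                                 
                                                 
                                   ┏━━━━━━━━━━━━━
                                   ┃ MapNavigator
                                   ┠─────────────
                                   ┃  ...........
                                   ┃  .....┏━━━━━
                                   ┃  .....┃ Dial
                                   ┃  .....┠─────
                                   ┃  .....┃  ┌──
                                   ┃  .....┃Ea│  
                                   ┃  .....┃Th│Pr
                                   ┃  .....┃Th│[Y
                                   ┃  .....┃Th└──
                                   ┃  .....┃Data 
                                   ┗━━━━━━━┗━━━━━


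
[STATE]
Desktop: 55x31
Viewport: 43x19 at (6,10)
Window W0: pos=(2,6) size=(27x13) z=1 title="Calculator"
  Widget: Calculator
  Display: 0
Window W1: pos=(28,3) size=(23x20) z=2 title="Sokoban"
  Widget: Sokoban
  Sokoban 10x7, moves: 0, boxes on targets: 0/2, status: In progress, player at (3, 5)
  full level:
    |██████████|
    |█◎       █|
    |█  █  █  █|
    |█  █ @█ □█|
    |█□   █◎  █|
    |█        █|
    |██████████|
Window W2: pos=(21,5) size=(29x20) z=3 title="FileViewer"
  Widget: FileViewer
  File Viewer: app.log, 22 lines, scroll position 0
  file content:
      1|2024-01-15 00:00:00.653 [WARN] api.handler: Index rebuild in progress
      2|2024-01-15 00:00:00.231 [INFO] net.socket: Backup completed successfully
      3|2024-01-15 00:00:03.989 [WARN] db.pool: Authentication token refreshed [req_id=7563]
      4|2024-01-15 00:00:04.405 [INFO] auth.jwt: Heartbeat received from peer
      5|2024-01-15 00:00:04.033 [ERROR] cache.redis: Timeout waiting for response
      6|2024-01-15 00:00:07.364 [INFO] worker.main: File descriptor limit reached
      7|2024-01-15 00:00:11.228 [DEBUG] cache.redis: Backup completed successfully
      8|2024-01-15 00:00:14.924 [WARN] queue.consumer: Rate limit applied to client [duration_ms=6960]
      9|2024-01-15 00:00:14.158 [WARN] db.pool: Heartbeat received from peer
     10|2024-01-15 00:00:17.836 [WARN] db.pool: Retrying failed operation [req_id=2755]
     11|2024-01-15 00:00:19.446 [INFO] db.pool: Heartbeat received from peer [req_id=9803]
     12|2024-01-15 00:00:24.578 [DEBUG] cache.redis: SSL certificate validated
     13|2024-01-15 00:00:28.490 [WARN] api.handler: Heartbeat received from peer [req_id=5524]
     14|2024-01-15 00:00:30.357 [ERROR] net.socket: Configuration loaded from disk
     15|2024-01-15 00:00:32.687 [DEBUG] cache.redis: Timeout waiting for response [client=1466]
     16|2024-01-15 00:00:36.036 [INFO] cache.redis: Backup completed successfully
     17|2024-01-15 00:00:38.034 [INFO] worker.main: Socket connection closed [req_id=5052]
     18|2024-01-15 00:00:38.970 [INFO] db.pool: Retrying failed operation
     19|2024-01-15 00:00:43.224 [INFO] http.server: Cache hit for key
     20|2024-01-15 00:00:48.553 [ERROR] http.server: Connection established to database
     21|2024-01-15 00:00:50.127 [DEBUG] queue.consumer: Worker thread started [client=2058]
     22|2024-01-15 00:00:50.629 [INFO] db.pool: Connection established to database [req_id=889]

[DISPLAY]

─┬───┬───┬───┐ ┃2024-01-15 00:00:03.989 [W░
 │ 8 │ 9 │ ÷ │ ┃2024-01-15 00:00:04.405 [I░
─┼───┼───┼───┤ ┃2024-01-15 00:00:04.033 [E░
 │ 5 │ 6 │ × │ ┃2024-01-15 00:00:07.364 [I░
─┼───┼───┼───┤ ┃2024-01-15 00:00:11.228 [D░
 │ 2 │ 3 │ - │ ┃2024-01-15 00:00:14.924 [W░
─┼───┼───┼───┤ ┃2024-01-15 00:00:14.158 [W░
 │ . │ = │ + │ ┃2024-01-15 00:00:17.836 [W░
━━━━━━━━━━━━━━━┃2024-01-15 00:00:19.446 [I░
               ┃2024-01-15 00:00:24.578 [D░
               ┃2024-01-15 00:00:28.490 [W░
               ┃2024-01-15 00:00:30.357 [E░
               ┃2024-01-15 00:00:32.687 [D░
               ┃2024-01-15 00:00:36.036 [I▼
               ┗━━━━━━━━━━━━━━━━━━━━━━━━━━━
                                           
                                           
                                           
                                           


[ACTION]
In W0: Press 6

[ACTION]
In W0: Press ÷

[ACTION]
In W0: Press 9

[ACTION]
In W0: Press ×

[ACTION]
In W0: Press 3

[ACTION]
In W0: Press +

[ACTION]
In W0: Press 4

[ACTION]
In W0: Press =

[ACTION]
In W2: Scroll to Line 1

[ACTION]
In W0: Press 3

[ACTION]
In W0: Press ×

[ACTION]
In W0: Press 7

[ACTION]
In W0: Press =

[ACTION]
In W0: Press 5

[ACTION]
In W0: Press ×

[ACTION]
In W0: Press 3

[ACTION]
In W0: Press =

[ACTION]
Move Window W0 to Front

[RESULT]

─┬───┬───┬───┐        ┃-15 00:00:03.989 [W░
 │ 8 │ 9 │ ÷ │        ┃-15 00:00:04.405 [I░
─┼───┼───┼───┤        ┃-15 00:00:04.033 [E░
 │ 5 │ 6 │ × │        ┃-15 00:00:07.364 [I░
─┼───┼───┼───┤        ┃-15 00:00:11.228 [D░
 │ 2 │ 3 │ - │        ┃-15 00:00:14.924 [W░
─┼───┼───┼───┤        ┃-15 00:00:14.158 [W░
 │ . │ = │ + │        ┃-15 00:00:17.836 [W░
━━━━━━━━━━━━━━━━━━━━━━┛-15 00:00:19.446 [I░
               ┃2024-01-15 00:00:24.578 [D░
               ┃2024-01-15 00:00:28.490 [W░
               ┃2024-01-15 00:00:30.357 [E░
               ┃2024-01-15 00:00:32.687 [D░
               ┃2024-01-15 00:00:36.036 [I▼
               ┗━━━━━━━━━━━━━━━━━━━━━━━━━━━
                                           
                                           
                                           
                                           


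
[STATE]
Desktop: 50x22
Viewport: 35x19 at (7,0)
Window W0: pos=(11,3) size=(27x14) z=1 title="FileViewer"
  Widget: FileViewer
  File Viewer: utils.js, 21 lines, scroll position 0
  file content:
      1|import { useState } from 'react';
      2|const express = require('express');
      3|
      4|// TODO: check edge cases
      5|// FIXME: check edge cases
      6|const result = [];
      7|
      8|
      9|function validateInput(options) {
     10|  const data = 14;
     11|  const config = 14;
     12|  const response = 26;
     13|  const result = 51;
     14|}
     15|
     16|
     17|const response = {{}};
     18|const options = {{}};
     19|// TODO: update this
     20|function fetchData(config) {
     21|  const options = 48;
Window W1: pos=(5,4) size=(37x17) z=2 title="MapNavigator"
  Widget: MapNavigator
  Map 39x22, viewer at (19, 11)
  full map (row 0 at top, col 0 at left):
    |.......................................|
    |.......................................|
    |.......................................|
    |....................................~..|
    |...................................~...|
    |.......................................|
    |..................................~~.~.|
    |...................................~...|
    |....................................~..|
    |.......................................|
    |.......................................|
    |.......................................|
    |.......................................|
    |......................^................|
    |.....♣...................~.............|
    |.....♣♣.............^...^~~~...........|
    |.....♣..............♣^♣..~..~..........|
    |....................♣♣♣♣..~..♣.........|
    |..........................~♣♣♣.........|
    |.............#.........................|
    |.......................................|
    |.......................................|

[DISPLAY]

                                   
                                   
                                   
    ┏━━━━━━━━━━━━━━━━━━━━━━━━━┓    
━━━━━━━━━━━━━━━━━━━━━━━━━━━━━━━━━━┓
MapNavigator                      ┃
──────────────────────────────────┨
..................................┃
...............................~~.┃
................................~.┃
.................................~┃
..................................┃
..................................┃
................@.................┃
..................................┃
...................^..............┃
..♣...................~...........┃
..♣♣.............^...^~~~.........┃
..♣..............♣^♣..~..~........┃


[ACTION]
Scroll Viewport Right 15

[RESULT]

                                   
                                   
                                   
━━━━━━━━━━━━━━━━━━━━━━┓            
━━━━━━━━━━━━━━━━━━━━━━━━━━┓        
ator                      ┃        
──────────────────────────┨        
..........................┃        
.......................~~.┃        
........................~.┃        
.........................~┃        
..........................┃        
..........................┃        
........@.................┃        
..........................┃        
...........^..............┃        
..............~...........┃        
.........^...^~~~.........┃        
.........♣^♣..~..~........┃        


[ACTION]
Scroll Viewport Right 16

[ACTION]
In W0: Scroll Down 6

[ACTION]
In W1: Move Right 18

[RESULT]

                                   
                                   
                                   
━━━━━━━━━━━━━━━━━━━━━━┓            
━━━━━━━━━━━━━━━━━━━━━━━━━━┓        
ator                      ┃        
──────────────────────────┨        
..........                ┃        
.....~~.~.                ┃        
......~...                ┃        
.......~..                ┃        
..........                ┃        
..........                ┃        
........@.                ┃        
..........                ┃        
..........                ┃        
..........                ┃        
..........                ┃        
..........                ┃        


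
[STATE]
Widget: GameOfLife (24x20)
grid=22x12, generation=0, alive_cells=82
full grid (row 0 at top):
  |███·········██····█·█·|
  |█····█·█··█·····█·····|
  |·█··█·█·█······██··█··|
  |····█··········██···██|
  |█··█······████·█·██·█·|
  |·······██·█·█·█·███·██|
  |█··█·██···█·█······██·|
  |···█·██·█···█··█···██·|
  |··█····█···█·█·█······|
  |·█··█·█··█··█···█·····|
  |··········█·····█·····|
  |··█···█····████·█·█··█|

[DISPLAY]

Gen: 0                  
███·········██····█·█·  
█····█·█··█·····█·····  
·█··█·█·█······██··█··  
····█··········██···██  
█··█······████·█·██·█·  
·······██·█·█·█·███·██  
█··█·██···█·█······██·  
···█·██·█···█··█···██·  
··█····█···█·█·█······  
·█··█·█··█··█···█·····  
··········█·····█·····  
··█···█····████·█·█··█  
                        
                        
                        
                        
                        
                        
                        


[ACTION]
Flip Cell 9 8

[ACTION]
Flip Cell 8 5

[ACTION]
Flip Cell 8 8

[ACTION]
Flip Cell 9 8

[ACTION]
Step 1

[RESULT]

Gen: 1                  
██····················  
█·█··███·······███·█··  
····█·██·········█··█·  
···███·····██·····█·██  
·········██·██····█···  
····█·██··█···███····█  
·····█··█···█··███····  
··██····██··███····██·  
··██····██·█·████·····  
·····████████··██·····  
·····█····█·····█·····  
···········███·█·█····  
                        
                        
                        
                        
                        
                        
                        


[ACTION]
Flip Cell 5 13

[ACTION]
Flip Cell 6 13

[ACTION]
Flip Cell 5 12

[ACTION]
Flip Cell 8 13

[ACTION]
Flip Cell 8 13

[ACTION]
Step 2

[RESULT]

Gen: 3                  
██····█·········█·····  
██·····█········█·█···  
·······█···██·······██  
···█████·████····█····  
···█····█···█···██·█·█  
···█····█·█·····█·██·█  
··█·····█·██··········  
·······█········██····  
··█········██···██····  
········█···███·██····  
····██·██··█··█·██····  
············██········  
                        
                        
                        
                        
                        
                        
                        


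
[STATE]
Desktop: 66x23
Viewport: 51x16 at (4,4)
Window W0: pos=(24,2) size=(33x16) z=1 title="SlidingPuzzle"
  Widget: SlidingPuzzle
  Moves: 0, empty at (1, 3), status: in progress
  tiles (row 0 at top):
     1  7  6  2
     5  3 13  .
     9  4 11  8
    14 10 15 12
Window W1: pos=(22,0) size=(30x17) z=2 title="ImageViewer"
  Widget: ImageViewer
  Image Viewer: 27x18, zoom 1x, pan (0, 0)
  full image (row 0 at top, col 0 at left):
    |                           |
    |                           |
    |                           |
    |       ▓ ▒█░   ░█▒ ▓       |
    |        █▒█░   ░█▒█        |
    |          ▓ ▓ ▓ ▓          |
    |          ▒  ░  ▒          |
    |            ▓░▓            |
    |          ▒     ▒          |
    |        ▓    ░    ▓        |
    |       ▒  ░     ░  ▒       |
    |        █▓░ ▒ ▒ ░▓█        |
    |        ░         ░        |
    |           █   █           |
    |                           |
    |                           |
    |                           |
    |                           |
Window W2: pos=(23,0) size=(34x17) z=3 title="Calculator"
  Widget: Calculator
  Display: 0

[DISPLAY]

                  ┃┃┌───┬───┬───┬───┐              
                  ┃┃│ 7 │ 8 │ 9 │ ÷ │              
                  ┃┃├───┼───┼───┼───┤              
                  ┃┃│ 4 │ 5 │ 6 │ × │              
                  ┃┃├───┼───┼───┼───┤              
                  ┃┃│ 1 │ 2 │ 3 │ - │              
                  ┃┃├───┼───┼───┼───┤              
                  ┃┃│ 0 │ . │ = │ + │              
                  ┃┃├───┼───┼───┼───┤              
                  ┃┃│ C │ MC│ MR│ M+│              
                  ┃┃└───┴───┴───┴───┘              
                  ┃┃                               
                  ┗┗━━━━━━━━━━━━━━━━━━━━━━━━━━━━━━━
                    ┗━━━━━━━━━━━━━━━━━━━━━━━━━━━━━━
                                                   
                                                   


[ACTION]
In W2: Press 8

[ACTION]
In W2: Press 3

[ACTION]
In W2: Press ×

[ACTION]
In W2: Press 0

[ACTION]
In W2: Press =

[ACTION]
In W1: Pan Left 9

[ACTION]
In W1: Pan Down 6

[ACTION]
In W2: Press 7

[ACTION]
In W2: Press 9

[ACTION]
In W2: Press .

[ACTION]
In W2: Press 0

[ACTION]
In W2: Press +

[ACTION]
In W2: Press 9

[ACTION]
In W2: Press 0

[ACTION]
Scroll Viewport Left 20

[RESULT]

                      ┃┃┌───┬───┬───┬───┐          
                      ┃┃│ 7 │ 8 │ 9 │ ÷ │          
                      ┃┃├───┼───┼───┼───┤          
                      ┃┃│ 4 │ 5 │ 6 │ × │          
                      ┃┃├───┼───┼───┼───┤          
                      ┃┃│ 1 │ 2 │ 3 │ - │          
                      ┃┃├───┼───┼───┼───┤          
                      ┃┃│ 0 │ . │ = │ + │          
                      ┃┃├───┼───┼───┼───┤          
                      ┃┃│ C │ MC│ MR│ M+│          
                      ┃┃└───┴───┴───┴───┘          
                      ┃┃                           
                      ┗┗━━━━━━━━━━━━━━━━━━━━━━━━━━━
                        ┗━━━━━━━━━━━━━━━━━━━━━━━━━━
                                                   
                                                   


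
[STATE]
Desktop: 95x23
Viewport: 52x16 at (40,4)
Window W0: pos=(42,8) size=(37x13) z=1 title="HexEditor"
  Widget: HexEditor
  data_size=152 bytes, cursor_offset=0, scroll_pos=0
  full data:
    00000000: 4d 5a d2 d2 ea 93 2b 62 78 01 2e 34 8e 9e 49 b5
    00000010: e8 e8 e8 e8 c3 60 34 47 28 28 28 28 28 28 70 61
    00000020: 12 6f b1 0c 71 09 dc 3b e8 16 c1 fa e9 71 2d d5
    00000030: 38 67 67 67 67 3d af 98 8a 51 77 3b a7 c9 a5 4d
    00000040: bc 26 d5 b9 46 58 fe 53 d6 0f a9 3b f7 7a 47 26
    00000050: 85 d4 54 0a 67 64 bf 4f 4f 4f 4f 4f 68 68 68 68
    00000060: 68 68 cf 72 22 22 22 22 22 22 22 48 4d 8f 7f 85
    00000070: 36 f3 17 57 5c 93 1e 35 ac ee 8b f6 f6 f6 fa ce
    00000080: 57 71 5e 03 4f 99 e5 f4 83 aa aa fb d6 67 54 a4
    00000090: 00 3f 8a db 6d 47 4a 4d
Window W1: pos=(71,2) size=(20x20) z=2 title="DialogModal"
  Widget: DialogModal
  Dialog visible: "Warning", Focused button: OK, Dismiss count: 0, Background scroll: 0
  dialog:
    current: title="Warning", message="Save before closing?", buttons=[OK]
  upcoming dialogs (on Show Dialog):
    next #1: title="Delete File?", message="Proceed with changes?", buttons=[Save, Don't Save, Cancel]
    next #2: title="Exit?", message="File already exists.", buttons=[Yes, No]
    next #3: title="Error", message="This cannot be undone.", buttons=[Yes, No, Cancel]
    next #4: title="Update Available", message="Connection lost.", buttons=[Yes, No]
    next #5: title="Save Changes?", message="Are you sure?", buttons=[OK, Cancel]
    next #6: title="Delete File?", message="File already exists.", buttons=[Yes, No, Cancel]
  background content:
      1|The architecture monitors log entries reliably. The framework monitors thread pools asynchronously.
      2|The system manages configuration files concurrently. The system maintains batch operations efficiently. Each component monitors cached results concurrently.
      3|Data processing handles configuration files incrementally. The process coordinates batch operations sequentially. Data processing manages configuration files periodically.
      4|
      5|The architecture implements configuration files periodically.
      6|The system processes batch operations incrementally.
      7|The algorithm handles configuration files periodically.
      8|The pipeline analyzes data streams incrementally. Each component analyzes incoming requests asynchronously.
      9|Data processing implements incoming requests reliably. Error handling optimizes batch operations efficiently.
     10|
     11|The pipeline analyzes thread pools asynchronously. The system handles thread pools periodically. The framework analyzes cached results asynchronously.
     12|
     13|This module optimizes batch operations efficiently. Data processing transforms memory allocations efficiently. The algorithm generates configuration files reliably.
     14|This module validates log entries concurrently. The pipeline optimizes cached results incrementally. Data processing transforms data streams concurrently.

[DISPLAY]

                               ┠──────────────────┨ 
                               ┃The architecture m┃ 
                               ┃The system manages┃ 
                               ┃Data processing ha┃ 
  ┏━━━━━━━━━━━━━━━━━━━━━━━━━━━━┃                  ┃ 
  ┃ HexEditor                  ┃The architecture i┃ 
  ┠────────────────────────────┃Th┌────────────┐ss┃ 
  ┃00000000  4D 5a d2 d2 ea 93 ┃Th│  Warning   │nd┃ 
  ┃00000010  e8 e8 e8 e8 c3 60 ┃Th│Save before │ly┃ 
  ┃00000020  12 6f b1 0c 71 09 ┃Da│    [OK]    │im┃ 
  ┃00000030  38 67 67 67 67 3d ┃  └────────────┘  ┃ 
  ┃00000040  bc 26 d5 b9 46 58 ┃The pipeline analy┃ 
  ┃00000050  85 d4 54 0a 67 64 ┃                  ┃ 
  ┃00000060  68 68 cf 72 22 22 ┃This module optimi┃ 
  ┃00000070  36 f3 17 57 5c 93 ┃This module valida┃ 
  ┃00000080  57 71 5e 03 4f 99 ┃                  ┃ 


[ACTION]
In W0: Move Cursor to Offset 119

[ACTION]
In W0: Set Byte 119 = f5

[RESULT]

                               ┠──────────────────┨ 
                               ┃The architecture m┃ 
                               ┃The system manages┃ 
                               ┃Data processing ha┃ 
  ┏━━━━━━━━━━━━━━━━━━━━━━━━━━━━┃                  ┃ 
  ┃ HexEditor                  ┃The architecture i┃ 
  ┠────────────────────────────┃Th┌────────────┐ss┃ 
  ┃00000000  4d 5a d2 d2 ea 93 ┃Th│  Warning   │nd┃ 
  ┃00000010  e8 e8 e8 e8 c3 60 ┃Th│Save before │ly┃ 
  ┃00000020  12 6f b1 0c 71 09 ┃Da│    [OK]    │im┃ 
  ┃00000030  38 67 67 67 67 3d ┃  └────────────┘  ┃ 
  ┃00000040  bc 26 d5 b9 46 58 ┃The pipeline analy┃ 
  ┃00000050  85 d4 54 0a 67 64 ┃                  ┃ 
  ┃00000060  68 68 cf 72 22 22 ┃This module optimi┃ 
  ┃00000070  36 f3 17 57 5c 93 ┃This module valida┃ 
  ┃00000080  57 71 5e 03 4f 99 ┃                  ┃ 


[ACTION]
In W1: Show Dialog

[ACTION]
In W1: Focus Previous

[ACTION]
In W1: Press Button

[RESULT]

                               ┠──────────────────┨ 
                               ┃The architecture m┃ 
                               ┃The system manages┃ 
                               ┃Data processing ha┃ 
  ┏━━━━━━━━━━━━━━━━━━━━━━━━━━━━┃                  ┃ 
  ┃ HexEditor                  ┃The architecture i┃ 
  ┠────────────────────────────┃The system process┃ 
  ┃00000000  4d 5a d2 d2 ea 93 ┃The algorithm hand┃ 
  ┃00000010  e8 e8 e8 e8 c3 60 ┃The pipeline analy┃ 
  ┃00000020  12 6f b1 0c 71 09 ┃Data processing im┃ 
  ┃00000030  38 67 67 67 67 3d ┃                  ┃ 
  ┃00000040  bc 26 d5 b9 46 58 ┃The pipeline analy┃ 
  ┃00000050  85 d4 54 0a 67 64 ┃                  ┃ 
  ┃00000060  68 68 cf 72 22 22 ┃This module optimi┃ 
  ┃00000070  36 f3 17 57 5c 93 ┃This module valida┃ 
  ┃00000080  57 71 5e 03 4f 99 ┃                  ┃ 


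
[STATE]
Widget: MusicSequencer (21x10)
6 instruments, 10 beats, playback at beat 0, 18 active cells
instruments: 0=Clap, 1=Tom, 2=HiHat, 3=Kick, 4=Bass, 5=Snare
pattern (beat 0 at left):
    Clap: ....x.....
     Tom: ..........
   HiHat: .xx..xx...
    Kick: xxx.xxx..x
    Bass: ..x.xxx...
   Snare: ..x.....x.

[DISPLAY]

      ▼123456789     
  Clap····█·····     
   Tom··········     
 HiHat·██··██···     
  Kick███·███··█     
  Bass··█·███···     
 Snare··█·····█·     
                     
                     
                     


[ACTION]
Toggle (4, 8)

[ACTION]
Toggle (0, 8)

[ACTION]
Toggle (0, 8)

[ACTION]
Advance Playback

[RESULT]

      0▼23456789     
  Clap····█·····     
   Tom··········     
 HiHat·██··██···     
  Kick███·███··█     
  Bass··█·███·█·     
 Snare··█·····█·     
                     
                     
                     


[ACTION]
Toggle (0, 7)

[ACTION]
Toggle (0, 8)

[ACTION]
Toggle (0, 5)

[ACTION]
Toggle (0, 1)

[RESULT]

      0▼23456789     
  Clap·█··██·██·     
   Tom··········     
 HiHat·██··██···     
  Kick███·███··█     
  Bass··█·███·█·     
 Snare··█·····█·     
                     
                     
                     
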